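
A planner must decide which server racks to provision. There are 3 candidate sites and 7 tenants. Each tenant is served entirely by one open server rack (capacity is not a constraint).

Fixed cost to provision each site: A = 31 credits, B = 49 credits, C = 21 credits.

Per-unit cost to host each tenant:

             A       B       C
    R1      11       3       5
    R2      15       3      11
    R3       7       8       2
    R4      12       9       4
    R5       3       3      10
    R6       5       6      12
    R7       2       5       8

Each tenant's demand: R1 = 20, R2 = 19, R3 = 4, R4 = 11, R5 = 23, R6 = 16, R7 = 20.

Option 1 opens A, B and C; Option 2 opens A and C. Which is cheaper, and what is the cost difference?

Option 1: {A, B, C}: R1→B 3·20=60, R2→B 3·19=57, R3→C 2·4=8, R4→C 4·11=44, R5→A 3·23=69, R6→A 5·16=80, R7→A 2·20=40. Service 358; fixed 101; total 459.
Option 2: {A, C}: R1→C 5·20=100, R2→C 11·19=209, R3→C 2·4=8, R4→C 4·11=44, R5→A 3·23=69, R6→A 5·16=80, R7→A 2·20=40. Service 550; fixed 52; total 602.
Difference: |459 − 602| = 143.

Option 1 is cheaper by 143.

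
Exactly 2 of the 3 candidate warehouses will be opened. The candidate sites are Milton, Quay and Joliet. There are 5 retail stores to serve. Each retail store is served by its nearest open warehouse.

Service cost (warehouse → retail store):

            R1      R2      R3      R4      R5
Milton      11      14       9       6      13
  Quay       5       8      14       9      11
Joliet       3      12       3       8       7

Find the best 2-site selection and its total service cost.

Choose Quay and Joliet; total service cost 29.

With exactly 2 open, each retail store uses its cheapest among the chosen.
{Quay, Joliet}: R1→Joliet 3, R2→Quay 8, R3→Joliet 3, R4→Joliet 8, R5→Joliet 7. Service cost 29.
{Milton, Joliet}: service cost 31
{Milton, Quay}: service cost 39
Among all 3 size-2 choices, {Quay, Joliet} is lowest.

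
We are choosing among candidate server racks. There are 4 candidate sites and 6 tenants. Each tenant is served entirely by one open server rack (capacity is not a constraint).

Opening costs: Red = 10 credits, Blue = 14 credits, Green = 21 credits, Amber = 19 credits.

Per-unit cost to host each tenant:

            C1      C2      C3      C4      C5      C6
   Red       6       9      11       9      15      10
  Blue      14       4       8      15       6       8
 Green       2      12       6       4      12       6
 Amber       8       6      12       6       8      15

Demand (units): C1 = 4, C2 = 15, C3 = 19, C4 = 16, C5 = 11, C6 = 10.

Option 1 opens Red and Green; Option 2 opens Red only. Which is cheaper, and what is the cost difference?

Option 1: {Red, Green}: C1→Green 2·4=8, C2→Red 9·15=135, C3→Green 6·19=114, C4→Green 4·16=64, C5→Green 12·11=132, C6→Green 6·10=60. Service 513; fixed 31; total 544.
Option 2: {Red}: C1→Red 6·4=24, C2→Red 9·15=135, C3→Red 11·19=209, C4→Red 9·16=144, C5→Red 15·11=165, C6→Red 10·10=100. Service 777; fixed 10; total 787.
Difference: |544 − 787| = 243.

Option 1 is cheaper by 243.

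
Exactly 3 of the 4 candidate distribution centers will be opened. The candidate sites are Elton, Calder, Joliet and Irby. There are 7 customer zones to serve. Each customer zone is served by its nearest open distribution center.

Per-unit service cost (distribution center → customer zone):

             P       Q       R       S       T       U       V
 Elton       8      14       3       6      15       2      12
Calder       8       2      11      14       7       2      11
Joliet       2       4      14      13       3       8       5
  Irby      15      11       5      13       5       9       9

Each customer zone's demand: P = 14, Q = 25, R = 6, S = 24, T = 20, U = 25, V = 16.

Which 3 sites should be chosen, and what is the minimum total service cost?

Choose Elton, Calder and Joliet; total service cost 430.

With exactly 3 open, each customer zone uses its cheapest among the chosen.
{Elton, Calder, Joliet}: P→Joliet 2·14=28, Q→Calder 2·25=50, R→Elton 3·6=18, S→Elton 6·24=144, T→Joliet 3·20=60, U→Elton 2·25=50, V→Joliet 5·16=80. Service cost 430.
{Elton, Joliet, Irby}: service cost 480
{Calder, Joliet, Irby}: service cost 610
Among all 4 size-3 choices, {Elton, Calder, Joliet} is lowest.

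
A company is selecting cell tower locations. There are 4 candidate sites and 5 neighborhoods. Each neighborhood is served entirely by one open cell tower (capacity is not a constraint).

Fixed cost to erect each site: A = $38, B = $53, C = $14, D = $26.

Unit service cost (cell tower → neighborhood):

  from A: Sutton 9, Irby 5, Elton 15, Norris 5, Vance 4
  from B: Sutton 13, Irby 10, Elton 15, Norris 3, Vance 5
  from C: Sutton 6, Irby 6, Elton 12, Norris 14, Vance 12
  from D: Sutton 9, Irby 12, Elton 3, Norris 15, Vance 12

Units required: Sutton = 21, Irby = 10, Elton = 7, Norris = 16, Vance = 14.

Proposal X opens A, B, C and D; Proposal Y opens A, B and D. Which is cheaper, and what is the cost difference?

Proposal X is cheaper by 49.

Proposal X: {A, B, C, D}: Sutton→C 6·21=126, Irby→A 5·10=50, Elton→D 3·7=21, Norris→B 3·16=48, Vance→A 4·14=56. Service 301; fixed 131; total 432.
Proposal Y: {A, B, D}: Sutton→A 9·21=189, Irby→A 5·10=50, Elton→D 3·7=21, Norris→B 3·16=48, Vance→A 4·14=56. Service 364; fixed 117; total 481.
Difference: |432 − 481| = 49.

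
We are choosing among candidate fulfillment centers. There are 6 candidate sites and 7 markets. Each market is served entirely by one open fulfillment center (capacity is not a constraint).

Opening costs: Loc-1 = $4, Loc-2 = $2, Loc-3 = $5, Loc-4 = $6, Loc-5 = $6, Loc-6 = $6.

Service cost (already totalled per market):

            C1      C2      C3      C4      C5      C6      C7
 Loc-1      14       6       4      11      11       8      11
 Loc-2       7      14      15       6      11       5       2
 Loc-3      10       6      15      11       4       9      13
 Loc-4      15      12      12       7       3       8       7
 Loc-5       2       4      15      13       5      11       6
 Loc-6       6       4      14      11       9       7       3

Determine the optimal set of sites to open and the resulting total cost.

Open Loc-1, Loc-2 and Loc-5; minimum total cost 40.

For any fixed open set, each market goes to its cheapest open site; total = fixed + service.
{Loc-1, Loc-2, Loc-5}: C1→Loc-5 2, C2→Loc-5 4, C3→Loc-1 4, C4→Loc-2 6, C5→Loc-5 5, C6→Loc-2 5, C7→Loc-2 2. Service 28; fixed 12; total 40.
{Loc-1, Loc-2, Loc-3, Loc-5}: service 27 + fixed 17 = 44
{Loc-1, Loc-2, Loc-4, Loc-5}: C1→Loc-5 2, C2→Loc-5 4, C3→Loc-1 4, C4→Loc-2 6, C5→Loc-4 3, C6→Loc-2 5, C7→Loc-2 2. Service 26; fixed 18; total 44.
{Loc-1, Loc-2, Loc-3, Loc-4, Loc-5, Loc-6}: C1→Loc-5 2, C2→Loc-5 4, C3→Loc-1 4, C4→Loc-2 6, C5→Loc-4 3, C6→Loc-2 5, C7→Loc-2 2. Service 26; fixed 29; total 55.
No other subset beats 40.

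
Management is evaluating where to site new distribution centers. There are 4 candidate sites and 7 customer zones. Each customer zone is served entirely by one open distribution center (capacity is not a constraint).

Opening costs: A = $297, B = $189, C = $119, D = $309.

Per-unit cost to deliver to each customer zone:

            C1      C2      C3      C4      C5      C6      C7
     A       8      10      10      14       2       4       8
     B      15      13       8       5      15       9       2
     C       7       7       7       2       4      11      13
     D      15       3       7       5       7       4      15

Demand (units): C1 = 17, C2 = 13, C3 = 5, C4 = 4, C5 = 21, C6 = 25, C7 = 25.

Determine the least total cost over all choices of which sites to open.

For any fixed open set, each customer zone goes to its cheapest open site; total = fixed + service.
{B, C}: C1→C 7·17=119, C2→C 7·13=91, C3→C 7·5=35, C4→C 2·4=8, C5→C 4·21=84, C6→B 9·25=225, C7→B 2·25=50. Service 612; fixed 308; total 920.
{A, B}: service 518 + fixed 486 = 1004
{A}: C1→A 8·17=136, C2→A 10·13=130, C3→A 10·5=50, C4→A 14·4=56, C5→A 2·21=42, C6→A 4·25=100, C7→A 8·25=200. Service 714; fixed 297; total 1011.
{A, B, C, D}: service 393 + fixed 914 = 1307
(All 15 nonempty subsets were checked; B and C is lowest.)

Minimum total cost: 920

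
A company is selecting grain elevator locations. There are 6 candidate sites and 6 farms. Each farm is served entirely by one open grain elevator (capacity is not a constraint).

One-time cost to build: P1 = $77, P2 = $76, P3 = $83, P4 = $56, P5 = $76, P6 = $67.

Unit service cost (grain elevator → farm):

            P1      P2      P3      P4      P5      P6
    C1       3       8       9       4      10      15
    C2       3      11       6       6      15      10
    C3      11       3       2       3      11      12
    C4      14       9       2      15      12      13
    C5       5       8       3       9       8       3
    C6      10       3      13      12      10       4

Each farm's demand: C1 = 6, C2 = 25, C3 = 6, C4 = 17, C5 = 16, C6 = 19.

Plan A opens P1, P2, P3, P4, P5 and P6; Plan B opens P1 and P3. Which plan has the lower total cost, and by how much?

Plan B is cheaper by 142.

Plan A: {P1, P2, P3, P4, P5, P6}: C1→P1 3·6=18, C2→P1 3·25=75, C3→P3 2·6=12, C4→P3 2·17=34, C5→P3 3·16=48, C6→P2 3·19=57. Service 244; fixed 435; total 679.
Plan B: {P1, P3}: C1→P1 3·6=18, C2→P1 3·25=75, C3→P3 2·6=12, C4→P3 2·17=34, C5→P3 3·16=48, C6→P1 10·19=190. Service 377; fixed 160; total 537.
Difference: |679 − 537| = 142.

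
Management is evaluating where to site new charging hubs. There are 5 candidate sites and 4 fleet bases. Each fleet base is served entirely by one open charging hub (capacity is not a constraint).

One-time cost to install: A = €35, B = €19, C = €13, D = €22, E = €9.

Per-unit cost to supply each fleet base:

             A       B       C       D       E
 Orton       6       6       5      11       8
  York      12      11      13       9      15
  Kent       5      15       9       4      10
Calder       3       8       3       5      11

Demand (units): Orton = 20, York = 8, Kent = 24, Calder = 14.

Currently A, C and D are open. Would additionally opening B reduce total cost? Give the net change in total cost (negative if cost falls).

No — net change +19 (cost rises by 19).

Current service cost with {A, C, D}: 310.
Adding B: each fleet base re-picks its cheapest; new service cost 310, saving 0.
Extra fixed cost: 19. Net change = 19 − 0 = 19.
(Totals: 380 → 399.)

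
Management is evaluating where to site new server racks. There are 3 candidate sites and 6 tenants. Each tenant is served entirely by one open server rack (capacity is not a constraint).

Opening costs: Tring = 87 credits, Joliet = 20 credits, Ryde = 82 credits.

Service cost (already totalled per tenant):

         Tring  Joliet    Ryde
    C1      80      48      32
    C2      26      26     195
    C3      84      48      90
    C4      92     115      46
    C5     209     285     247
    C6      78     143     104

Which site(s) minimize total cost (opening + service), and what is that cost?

Open Joliet and Ryde; minimum total cost 605.

For any fixed open set, each tenant goes to its cheapest open site; total = fixed + service.
{Joliet, Ryde}: C1→Ryde 32, C2→Joliet 26, C3→Joliet 48, C4→Ryde 46, C5→Ryde 247, C6→Ryde 104. Service 503; fixed 102; total 605.
{Tring, Joliet}: C1→Joliet 48, C2→Tring 26, C3→Joliet 48, C4→Tring 92, C5→Tring 209, C6→Tring 78. Service 501; fixed 107; total 608.
{Tring, Joliet, Ryde}: service 439 + fixed 189 = 628
{Joliet}: service 665 + fixed 20 = 685
No other subset beats 605.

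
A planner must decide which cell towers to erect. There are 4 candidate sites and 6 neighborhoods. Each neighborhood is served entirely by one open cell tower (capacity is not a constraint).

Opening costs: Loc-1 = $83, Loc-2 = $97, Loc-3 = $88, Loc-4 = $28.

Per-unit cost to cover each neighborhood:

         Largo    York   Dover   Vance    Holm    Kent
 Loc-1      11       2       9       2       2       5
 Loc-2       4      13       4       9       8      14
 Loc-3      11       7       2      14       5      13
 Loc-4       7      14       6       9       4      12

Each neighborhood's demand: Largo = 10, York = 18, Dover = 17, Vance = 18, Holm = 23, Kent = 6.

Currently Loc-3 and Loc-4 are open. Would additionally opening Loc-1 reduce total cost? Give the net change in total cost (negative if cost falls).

Yes — net change −221 (cost falls by 221).

Current service cost with {Loc-3, Loc-4}: 556.
Adding Loc-1: each neighborhood re-picks its cheapest; new service cost 252, saving 304.
Extra fixed cost: 83. Net change = 83 − 304 = -221.
(Totals: 672 → 451.)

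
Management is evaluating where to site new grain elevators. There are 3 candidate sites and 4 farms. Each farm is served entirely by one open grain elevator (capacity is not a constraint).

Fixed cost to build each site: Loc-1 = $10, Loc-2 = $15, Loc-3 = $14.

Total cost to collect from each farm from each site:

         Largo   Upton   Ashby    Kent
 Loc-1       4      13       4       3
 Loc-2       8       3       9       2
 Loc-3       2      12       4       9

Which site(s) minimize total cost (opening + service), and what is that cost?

Open Loc-1 only; minimum total cost 34.

For any fixed open set, each farm goes to its cheapest open site; total = fixed + service.
{Loc-1}: Largo→Loc-1 4, Upton→Loc-1 13, Ashby→Loc-1 4, Kent→Loc-1 3. Service 24; fixed 10; total 34.
{Loc-2}: Largo→Loc-2 8, Upton→Loc-2 3, Ashby→Loc-2 9, Kent→Loc-2 2. Service 22; fixed 15; total 37.
{Loc-1, Loc-2}: Largo→Loc-1 4, Upton→Loc-2 3, Ashby→Loc-1 4, Kent→Loc-2 2. Service 13; fixed 25; total 38.
{Loc-1, Loc-2, Loc-3}: service 11 + fixed 39 = 50
No other subset beats 34.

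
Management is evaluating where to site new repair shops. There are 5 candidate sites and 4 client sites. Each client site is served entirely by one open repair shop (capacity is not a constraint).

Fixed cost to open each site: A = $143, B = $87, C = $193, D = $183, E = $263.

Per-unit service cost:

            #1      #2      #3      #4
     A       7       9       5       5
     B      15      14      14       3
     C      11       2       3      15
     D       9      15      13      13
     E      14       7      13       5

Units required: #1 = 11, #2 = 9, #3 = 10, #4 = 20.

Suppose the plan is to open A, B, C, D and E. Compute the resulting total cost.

Each client site is assigned to its cheapest site among the open ones.
{A, B, C, D, E}: #1→A 7·11=77, #2→C 2·9=18, #3→C 3·10=30, #4→B 3·20=60. Service 185; fixed 869; total 1054.

Total cost: 1054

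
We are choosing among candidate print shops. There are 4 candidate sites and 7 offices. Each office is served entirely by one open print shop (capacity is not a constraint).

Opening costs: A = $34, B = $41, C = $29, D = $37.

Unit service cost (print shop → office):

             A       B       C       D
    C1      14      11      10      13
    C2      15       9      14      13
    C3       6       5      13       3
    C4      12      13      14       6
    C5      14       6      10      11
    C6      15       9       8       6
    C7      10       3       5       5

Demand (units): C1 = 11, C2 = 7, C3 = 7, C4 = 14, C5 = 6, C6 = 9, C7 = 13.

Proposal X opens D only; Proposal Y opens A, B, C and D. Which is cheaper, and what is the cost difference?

Proposal Y is cheaper by 13.

Proposal X: {D}: C1→D 13·11=143, C2→D 13·7=91, C3→D 3·7=21, C4→D 6·14=84, C5→D 11·6=66, C6→D 6·9=54, C7→D 5·13=65. Service 524; fixed 37; total 561.
Proposal Y: {A, B, C, D}: C1→C 10·11=110, C2→B 9·7=63, C3→D 3·7=21, C4→D 6·14=84, C5→B 6·6=36, C6→D 6·9=54, C7→B 3·13=39. Service 407; fixed 141; total 548.
Difference: |561 − 548| = 13.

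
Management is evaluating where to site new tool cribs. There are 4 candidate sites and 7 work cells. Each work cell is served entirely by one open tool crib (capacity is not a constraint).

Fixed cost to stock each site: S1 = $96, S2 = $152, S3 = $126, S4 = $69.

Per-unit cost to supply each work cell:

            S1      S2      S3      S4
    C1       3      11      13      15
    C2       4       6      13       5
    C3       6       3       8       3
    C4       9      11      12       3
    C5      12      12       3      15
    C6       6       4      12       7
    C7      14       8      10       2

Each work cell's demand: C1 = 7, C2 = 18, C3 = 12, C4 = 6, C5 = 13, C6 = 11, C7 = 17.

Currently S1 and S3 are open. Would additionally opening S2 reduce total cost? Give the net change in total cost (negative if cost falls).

No — net change +60 (cost rises by 60).

Current service cost with {S1, S3}: 494.
Adding S2: each work cell re-picks its cheapest; new service cost 402, saving 92.
Extra fixed cost: 152. Net change = 152 − 92 = 60.
(Totals: 716 → 776.)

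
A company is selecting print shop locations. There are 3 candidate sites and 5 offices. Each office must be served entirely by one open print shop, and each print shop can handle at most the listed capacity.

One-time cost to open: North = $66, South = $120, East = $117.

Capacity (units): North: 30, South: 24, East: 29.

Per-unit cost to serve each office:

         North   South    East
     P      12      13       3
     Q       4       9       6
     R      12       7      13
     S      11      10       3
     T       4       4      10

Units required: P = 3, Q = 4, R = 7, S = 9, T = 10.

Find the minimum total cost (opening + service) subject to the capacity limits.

Minimum total cost: 359

Open {North, East}: P→East 3·3=9, Q→North 4·4=16, R→North 12·7=84, S→East 3·9=27, T→North 4·10=40.
Loads: North carries 21/30, East carries 12/29. Service 176; fixed 183; total 359.
Next best feasible plan costs 366.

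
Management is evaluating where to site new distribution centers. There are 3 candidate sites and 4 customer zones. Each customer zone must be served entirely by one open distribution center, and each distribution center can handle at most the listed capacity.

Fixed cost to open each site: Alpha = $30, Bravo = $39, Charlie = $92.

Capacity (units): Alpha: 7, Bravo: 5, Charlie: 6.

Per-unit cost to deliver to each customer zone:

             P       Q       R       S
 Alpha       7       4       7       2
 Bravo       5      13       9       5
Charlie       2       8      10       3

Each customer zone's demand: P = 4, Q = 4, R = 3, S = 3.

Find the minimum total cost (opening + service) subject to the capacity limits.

Open {Alpha, Bravo, Charlie}: P→Charlie 2·4=8, Q→Alpha 4·4=16, R→Bravo 9·3=27, S→Alpha 2·3=6.
Loads: Alpha carries 7/7, Bravo carries 3/5, Charlie carries 4/6. Service 57; fixed 161; total 218.
Next best feasible plan costs 221.

Minimum total cost: 218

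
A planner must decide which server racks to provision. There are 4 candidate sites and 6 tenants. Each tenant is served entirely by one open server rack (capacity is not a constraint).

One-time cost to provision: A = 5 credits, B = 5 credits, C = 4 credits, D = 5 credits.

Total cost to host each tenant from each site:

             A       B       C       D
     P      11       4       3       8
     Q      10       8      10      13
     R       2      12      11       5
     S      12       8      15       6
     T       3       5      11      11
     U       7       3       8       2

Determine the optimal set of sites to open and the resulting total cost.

Open A and B; minimum total cost 38.

For any fixed open set, each tenant goes to its cheapest open site; total = fixed + service.
{A, B}: P→B 4, Q→B 8, R→A 2, S→B 8, T→A 3, U→B 3. Service 28; fixed 10; total 38.
{A, B, D}: P→B 4, Q→B 8, R→A 2, S→D 6, T→A 3, U→D 2. Service 25; fixed 15; total 40.
{A, C, D}: P→C 3, Q→A 10, R→A 2, S→D 6, T→A 3, U→D 2. Service 26; fixed 14; total 40.
{A, B, C, D}: P→C 3, Q→B 8, R→A 2, S→D 6, T→A 3, U→D 2. Service 24; fixed 19; total 43.
No other subset beats 38.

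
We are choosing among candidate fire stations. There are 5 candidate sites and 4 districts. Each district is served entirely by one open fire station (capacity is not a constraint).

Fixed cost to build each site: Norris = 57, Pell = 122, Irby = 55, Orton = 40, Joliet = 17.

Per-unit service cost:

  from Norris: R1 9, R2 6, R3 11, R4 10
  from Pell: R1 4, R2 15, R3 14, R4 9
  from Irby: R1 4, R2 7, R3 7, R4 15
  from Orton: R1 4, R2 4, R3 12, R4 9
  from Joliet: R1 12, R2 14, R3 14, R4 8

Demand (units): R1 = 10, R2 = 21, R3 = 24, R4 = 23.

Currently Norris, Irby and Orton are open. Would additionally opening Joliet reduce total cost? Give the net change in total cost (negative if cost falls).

Yes — net change −6 (cost falls by 6).

Current service cost with {Norris, Irby, Orton}: 499.
Adding Joliet: each district re-picks its cheapest; new service cost 476, saving 23.
Extra fixed cost: 17. Net change = 17 − 23 = -6.
(Totals: 651 → 645.)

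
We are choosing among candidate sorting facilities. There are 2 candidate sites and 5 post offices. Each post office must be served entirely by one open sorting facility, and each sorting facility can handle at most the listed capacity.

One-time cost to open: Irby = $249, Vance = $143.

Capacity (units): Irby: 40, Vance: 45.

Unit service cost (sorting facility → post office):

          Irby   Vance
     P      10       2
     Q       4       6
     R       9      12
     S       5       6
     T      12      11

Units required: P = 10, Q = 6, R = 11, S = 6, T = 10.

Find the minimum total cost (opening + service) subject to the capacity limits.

Minimum total cost: 477

Open {Vance}: P→Vance 2·10=20, Q→Vance 6·6=36, R→Vance 12·11=132, S→Vance 6·6=36, T→Vance 11·10=110.
Loads: Vance carries 43/45. Service 334; fixed 143; total 477.
Next best feasible plan costs 675.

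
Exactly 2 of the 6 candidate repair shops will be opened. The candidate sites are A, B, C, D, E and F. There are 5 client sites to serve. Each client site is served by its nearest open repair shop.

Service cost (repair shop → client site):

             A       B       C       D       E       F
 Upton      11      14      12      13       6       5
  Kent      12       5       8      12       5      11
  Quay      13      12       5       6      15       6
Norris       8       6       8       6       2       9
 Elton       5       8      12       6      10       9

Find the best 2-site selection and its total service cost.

Choose D and E; total service cost 25.

With exactly 2 open, each client site uses its cheapest among the chosen.
{D, E}: Upton→E 6, Kent→E 5, Quay→D 6, Norris→E 2, Elton→D 6. Service cost 25.
{E, F}: service cost 27
{C, E}: service cost 28
Among all 15 size-2 choices, {D, E} is lowest.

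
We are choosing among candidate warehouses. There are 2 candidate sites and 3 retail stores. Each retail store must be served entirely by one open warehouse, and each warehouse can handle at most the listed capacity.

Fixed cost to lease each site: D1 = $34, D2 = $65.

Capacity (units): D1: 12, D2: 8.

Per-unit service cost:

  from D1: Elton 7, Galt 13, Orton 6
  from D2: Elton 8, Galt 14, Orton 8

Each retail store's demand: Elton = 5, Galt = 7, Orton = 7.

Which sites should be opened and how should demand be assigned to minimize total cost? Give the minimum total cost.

Open {D1, D2}: Elton→D1 7·5=35, Galt→D2 14·7=98, Orton→D1 6·7=42.
Loads: D1 carries 12/12, D2 carries 7/8. Service 175; fixed 99; total 274.
Next best feasible plan costs 281.

Minimum total cost: 274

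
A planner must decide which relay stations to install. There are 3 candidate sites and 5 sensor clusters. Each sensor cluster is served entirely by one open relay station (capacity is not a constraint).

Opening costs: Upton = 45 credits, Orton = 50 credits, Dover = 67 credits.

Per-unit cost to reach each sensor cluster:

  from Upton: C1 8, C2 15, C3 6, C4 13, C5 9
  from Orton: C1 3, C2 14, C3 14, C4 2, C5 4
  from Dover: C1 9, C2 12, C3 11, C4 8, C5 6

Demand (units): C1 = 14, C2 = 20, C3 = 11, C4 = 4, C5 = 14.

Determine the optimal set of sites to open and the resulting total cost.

For any fixed open set, each sensor cluster goes to its cheapest open site; total = fixed + service.
{Upton, Orton}: C1→Orton 3·14=42, C2→Orton 14·20=280, C3→Upton 6·11=66, C4→Orton 2·4=8, C5→Orton 4·14=56. Service 452; fixed 95; total 547.
{Upton, Orton, Dover}: C1→Orton 3·14=42, C2→Dover 12·20=240, C3→Upton 6·11=66, C4→Orton 2·4=8, C5→Orton 4·14=56. Service 412; fixed 162; total 574.
{Orton, Dover}: C1→Orton 3·14=42, C2→Dover 12·20=240, C3→Dover 11·11=121, C4→Orton 2·4=8, C5→Orton 4·14=56. Service 467; fixed 117; total 584.
{Upton}: service 656 + fixed 45 = 701
No other subset beats 547.

Open Upton and Orton; minimum total cost 547.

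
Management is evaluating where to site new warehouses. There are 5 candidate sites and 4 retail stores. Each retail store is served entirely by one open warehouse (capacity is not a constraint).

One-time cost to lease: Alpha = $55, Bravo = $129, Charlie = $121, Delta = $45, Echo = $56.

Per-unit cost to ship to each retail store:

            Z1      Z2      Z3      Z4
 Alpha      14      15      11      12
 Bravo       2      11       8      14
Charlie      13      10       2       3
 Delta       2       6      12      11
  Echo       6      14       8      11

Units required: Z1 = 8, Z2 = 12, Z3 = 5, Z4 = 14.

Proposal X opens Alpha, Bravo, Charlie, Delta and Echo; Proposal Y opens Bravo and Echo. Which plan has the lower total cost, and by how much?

Proposal Y is cheaper by 19.

Proposal X: {Alpha, Bravo, Charlie, Delta, Echo}: Z1→Bravo 2·8=16, Z2→Delta 6·12=72, Z3→Charlie 2·5=10, Z4→Charlie 3·14=42. Service 140; fixed 406; total 546.
Proposal Y: {Bravo, Echo}: Z1→Bravo 2·8=16, Z2→Bravo 11·12=132, Z3→Bravo 8·5=40, Z4→Echo 11·14=154. Service 342; fixed 185; total 527.
Difference: |546 − 527| = 19.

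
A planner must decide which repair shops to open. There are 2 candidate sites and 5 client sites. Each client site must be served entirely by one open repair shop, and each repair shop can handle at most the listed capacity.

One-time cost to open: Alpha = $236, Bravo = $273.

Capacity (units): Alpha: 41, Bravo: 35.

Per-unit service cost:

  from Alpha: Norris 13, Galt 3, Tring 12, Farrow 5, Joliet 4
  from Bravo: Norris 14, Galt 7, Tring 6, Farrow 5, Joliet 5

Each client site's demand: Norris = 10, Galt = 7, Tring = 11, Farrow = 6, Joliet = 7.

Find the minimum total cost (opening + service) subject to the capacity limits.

Open {Alpha}: Norris→Alpha 13·10=130, Galt→Alpha 3·7=21, Tring→Alpha 12·11=132, Farrow→Alpha 5·6=30, Joliet→Alpha 4·7=28.
Loads: Alpha carries 41/41. Service 341; fixed 236; total 577.
Next best feasible plan costs 784.

Minimum total cost: 577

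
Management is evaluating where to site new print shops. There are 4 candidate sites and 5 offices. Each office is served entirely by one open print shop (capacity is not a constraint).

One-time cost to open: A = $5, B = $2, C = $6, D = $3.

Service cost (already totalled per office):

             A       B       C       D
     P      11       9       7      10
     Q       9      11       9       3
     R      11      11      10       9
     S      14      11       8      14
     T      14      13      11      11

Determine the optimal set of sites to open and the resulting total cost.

Open C and D; minimum total cost 47.

For any fixed open set, each office goes to its cheapest open site; total = fixed + service.
{C, D}: P→C 7, Q→D 3, R→D 9, S→C 8, T→C 11. Service 38; fixed 9; total 47.
{B, D}: P→B 9, Q→D 3, R→D 9, S→B 11, T→D 11. Service 43; fixed 5; total 48.
{B, C, D}: P→C 7, Q→D 3, R→D 9, S→C 8, T→C 11. Service 38; fixed 11; total 49.
{A, B, C, D}: service 38 + fixed 16 = 54
(All 15 nonempty subsets were checked; C and D is lowest.)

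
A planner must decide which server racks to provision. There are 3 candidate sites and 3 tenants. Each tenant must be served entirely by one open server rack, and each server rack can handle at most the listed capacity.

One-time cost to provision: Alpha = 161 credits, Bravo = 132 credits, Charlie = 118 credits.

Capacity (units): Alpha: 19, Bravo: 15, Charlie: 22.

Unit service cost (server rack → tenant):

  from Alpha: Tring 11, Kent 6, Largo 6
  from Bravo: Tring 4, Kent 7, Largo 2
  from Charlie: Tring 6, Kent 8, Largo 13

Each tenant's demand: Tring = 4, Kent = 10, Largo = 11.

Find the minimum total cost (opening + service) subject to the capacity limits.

Open {Bravo, Charlie}: Tring→Bravo 4·4=16, Kent→Charlie 8·10=80, Largo→Bravo 2·11=22.
Loads: Bravo carries 15/15, Charlie carries 10/22. Service 118; fixed 250; total 368.
Next best feasible plan costs 376.

Minimum total cost: 368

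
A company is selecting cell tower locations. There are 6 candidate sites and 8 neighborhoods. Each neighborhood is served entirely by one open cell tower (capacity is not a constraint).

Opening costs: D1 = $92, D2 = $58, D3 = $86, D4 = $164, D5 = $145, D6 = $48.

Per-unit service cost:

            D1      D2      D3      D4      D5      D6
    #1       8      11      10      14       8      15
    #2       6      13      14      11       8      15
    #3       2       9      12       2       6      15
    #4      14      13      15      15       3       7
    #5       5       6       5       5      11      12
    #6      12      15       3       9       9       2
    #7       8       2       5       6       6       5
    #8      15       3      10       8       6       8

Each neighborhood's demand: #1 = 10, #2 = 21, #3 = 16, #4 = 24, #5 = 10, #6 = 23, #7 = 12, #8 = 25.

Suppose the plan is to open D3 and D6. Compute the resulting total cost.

Each neighborhood is assigned to its cheapest site among the open ones.
{D3, D6}: #1→D3 10·10=100, #2→D3 14·21=294, #3→D3 12·16=192, #4→D6 7·24=168, #5→D3 5·10=50, #6→D6 2·23=46, #7→D3 5·12=60, #8→D6 8·25=200. Service 1110; fixed 134; total 1244.

Total cost: 1244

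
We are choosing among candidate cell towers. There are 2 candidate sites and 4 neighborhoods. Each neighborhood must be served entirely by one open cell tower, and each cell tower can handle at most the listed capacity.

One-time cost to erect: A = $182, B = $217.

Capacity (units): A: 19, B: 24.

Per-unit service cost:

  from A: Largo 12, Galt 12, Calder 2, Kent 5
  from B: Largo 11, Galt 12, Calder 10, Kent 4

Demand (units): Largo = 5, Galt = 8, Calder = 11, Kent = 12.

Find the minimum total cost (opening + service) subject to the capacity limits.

Open {A, B}: Largo→B 11·5=55, Galt→A 12·8=96, Calder→A 2·11=22, Kent→B 4·12=48.
Loads: A carries 19/19, B carries 17/24. Service 221; fixed 399; total 620.
Next best feasible plan costs 625.

Minimum total cost: 620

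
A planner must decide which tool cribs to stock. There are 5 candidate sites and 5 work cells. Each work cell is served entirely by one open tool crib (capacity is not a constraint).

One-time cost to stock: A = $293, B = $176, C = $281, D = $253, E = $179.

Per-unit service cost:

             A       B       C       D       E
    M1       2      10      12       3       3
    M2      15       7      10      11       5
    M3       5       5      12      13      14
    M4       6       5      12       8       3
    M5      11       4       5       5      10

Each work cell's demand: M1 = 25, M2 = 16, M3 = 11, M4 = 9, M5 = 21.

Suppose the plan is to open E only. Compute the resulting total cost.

Each work cell is assigned to its cheapest site among the open ones.
{E}: M1→E 3·25=75, M2→E 5·16=80, M3→E 14·11=154, M4→E 3·9=27, M5→E 10·21=210. Service 546; fixed 179; total 725.

Total cost: 725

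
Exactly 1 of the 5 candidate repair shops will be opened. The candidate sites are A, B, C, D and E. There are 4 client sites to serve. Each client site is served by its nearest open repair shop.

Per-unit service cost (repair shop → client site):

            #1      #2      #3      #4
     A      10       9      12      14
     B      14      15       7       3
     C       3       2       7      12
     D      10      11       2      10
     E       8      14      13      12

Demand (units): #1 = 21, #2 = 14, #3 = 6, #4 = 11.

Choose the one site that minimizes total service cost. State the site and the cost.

With exactly 1 open, each client site uses its cheapest among the chosen.
{C}: #1→C 3·21=63, #2→C 2·14=28, #3→C 7·6=42, #4→C 12·11=132. Service cost 265.
{D}: service cost 486
{A}: service cost 562
Among all 5 size-1 choices, {C} is lowest.

Choose C only; total service cost 265.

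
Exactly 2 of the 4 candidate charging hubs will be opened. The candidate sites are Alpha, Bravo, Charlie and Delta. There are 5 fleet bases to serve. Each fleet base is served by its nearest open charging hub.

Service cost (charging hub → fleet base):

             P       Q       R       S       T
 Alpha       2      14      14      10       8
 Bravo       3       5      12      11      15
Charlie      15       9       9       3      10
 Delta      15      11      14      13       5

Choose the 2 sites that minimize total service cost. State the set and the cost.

With exactly 2 open, each fleet base uses its cheapest among the chosen.
{Bravo, Charlie}: P→Bravo 3, Q→Bravo 5, R→Charlie 9, S→Charlie 3, T→Charlie 10. Service cost 30.
{Alpha, Charlie}: service cost 31
{Bravo, Delta}: service cost 36
Among all 6 size-2 choices, {Bravo, Charlie} is lowest.

Choose Bravo and Charlie; total service cost 30.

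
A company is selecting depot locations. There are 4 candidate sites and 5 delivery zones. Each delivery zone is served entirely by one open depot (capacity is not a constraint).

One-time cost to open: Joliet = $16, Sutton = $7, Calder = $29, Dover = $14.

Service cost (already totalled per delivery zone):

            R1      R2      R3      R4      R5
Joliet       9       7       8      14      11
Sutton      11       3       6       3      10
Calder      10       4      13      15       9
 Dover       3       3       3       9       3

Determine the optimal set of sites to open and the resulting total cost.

For any fixed open set, each delivery zone goes to its cheapest open site; total = fixed + service.
{Dover}: R1→Dover 3, R2→Dover 3, R3→Dover 3, R4→Dover 9, R5→Dover 3. Service 21; fixed 14; total 35.
{Sutton, Dover}: R1→Dover 3, R2→Sutton 3, R3→Dover 3, R4→Sutton 3, R5→Dover 3. Service 15; fixed 21; total 36.
{Sutton}: R1→Sutton 11, R2→Sutton 3, R3→Sutton 6, R4→Sutton 3, R5→Sutton 10. Service 33; fixed 7; total 40.
{Joliet, Sutton, Calder, Dover}: service 15 + fixed 66 = 81
No other subset beats 35.

Open Dover only; minimum total cost 35.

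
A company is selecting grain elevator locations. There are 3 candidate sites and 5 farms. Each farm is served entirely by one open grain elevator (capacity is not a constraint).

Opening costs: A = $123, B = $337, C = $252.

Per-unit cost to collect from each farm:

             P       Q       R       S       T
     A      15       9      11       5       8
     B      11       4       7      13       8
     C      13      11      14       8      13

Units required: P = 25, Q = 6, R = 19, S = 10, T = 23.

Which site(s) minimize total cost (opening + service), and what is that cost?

For any fixed open set, each farm goes to its cheapest open site; total = fixed + service.
{A}: P→A 15·25=375, Q→A 9·6=54, R→A 11·19=209, S→A 5·10=50, T→A 8·23=184. Service 872; fixed 123; total 995.
{B}: P→B 11·25=275, Q→B 4·6=24, R→B 7·19=133, S→B 13·10=130, T→B 8·23=184. Service 746; fixed 337; total 1083.
{A, B}: service 666 + fixed 460 = 1126
{A, B, C}: service 666 + fixed 712 = 1378
No other subset beats 995.

Open A only; minimum total cost 995.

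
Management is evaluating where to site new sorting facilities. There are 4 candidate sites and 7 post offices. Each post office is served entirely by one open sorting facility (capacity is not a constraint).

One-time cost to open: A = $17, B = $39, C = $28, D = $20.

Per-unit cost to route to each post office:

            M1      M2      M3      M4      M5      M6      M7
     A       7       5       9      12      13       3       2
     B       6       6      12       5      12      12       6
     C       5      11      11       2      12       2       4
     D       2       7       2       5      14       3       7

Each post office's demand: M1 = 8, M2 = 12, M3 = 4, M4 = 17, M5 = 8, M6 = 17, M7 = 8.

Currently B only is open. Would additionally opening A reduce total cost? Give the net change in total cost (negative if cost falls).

Current service cost with {B}: 601.
Adding A: each post office re-picks its cheapest; new service cost 392, saving 209.
Extra fixed cost: 17. Net change = 17 − 209 = -192.
(Totals: 640 → 448.)

Yes — net change −192 (cost falls by 192).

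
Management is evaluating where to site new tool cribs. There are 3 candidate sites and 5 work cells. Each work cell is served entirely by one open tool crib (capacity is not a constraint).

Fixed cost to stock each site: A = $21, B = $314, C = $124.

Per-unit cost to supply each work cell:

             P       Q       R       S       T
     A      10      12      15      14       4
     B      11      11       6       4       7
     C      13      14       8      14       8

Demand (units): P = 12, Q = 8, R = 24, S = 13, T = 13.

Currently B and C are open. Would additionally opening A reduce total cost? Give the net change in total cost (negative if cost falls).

Current service cost with {B, C}: 507.
Adding A: each work cell re-picks its cheapest; new service cost 456, saving 51.
Extra fixed cost: 21. Net change = 21 − 51 = -30.
(Totals: 945 → 915.)

Yes — net change −30 (cost falls by 30).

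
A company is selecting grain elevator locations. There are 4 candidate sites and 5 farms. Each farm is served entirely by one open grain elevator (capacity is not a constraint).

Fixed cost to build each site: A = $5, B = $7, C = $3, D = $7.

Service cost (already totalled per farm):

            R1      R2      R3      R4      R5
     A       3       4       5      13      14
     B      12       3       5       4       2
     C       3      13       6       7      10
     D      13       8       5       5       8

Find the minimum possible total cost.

Minimum total cost: 27

For any fixed open set, each farm goes to its cheapest open site; total = fixed + service.
{B, C}: R1→C 3, R2→B 3, R3→B 5, R4→B 4, R5→B 2. Service 17; fixed 10; total 27.
{A, B}: service 17 + fixed 12 = 29
{A, B, C}: service 17 + fixed 15 = 32
{A, B, C, D}: service 17 + fixed 22 = 39
No other subset beats 27.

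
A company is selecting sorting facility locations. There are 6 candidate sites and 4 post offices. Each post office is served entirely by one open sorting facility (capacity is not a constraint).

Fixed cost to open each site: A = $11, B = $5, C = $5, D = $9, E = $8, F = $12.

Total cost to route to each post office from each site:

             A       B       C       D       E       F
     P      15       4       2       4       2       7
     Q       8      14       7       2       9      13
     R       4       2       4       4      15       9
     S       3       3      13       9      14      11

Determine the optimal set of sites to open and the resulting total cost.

For any fixed open set, each post office goes to its cheapest open site; total = fixed + service.
{B, C}: P→C 2, Q→C 7, R→B 2, S→B 3. Service 14; fixed 10; total 24.
{B, D}: service 11 + fixed 14 = 25
{B}: service 23 + fixed 5 = 28
{A, B, C, D, E, F}: service 9 + fixed 50 = 59
No other subset beats 24.

Open B and C; minimum total cost 24.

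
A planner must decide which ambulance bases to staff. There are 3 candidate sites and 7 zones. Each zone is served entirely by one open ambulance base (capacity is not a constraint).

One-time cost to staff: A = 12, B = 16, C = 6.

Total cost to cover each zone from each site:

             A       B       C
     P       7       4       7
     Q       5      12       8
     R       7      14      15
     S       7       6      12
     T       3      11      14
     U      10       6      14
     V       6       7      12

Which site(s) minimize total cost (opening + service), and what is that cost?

Open A only; minimum total cost 57.

For any fixed open set, each zone goes to its cheapest open site; total = fixed + service.
{A}: P→A 7, Q→A 5, R→A 7, S→A 7, T→A 3, U→A 10, V→A 6. Service 45; fixed 12; total 57.
{A, C}: service 45 + fixed 18 = 63
{A, B}: service 37 + fixed 28 = 65
{A, B, C}: P→B 4, Q→A 5, R→A 7, S→B 6, T→A 3, U→B 6, V→A 6. Service 37; fixed 34; total 71.
No other subset beats 57.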